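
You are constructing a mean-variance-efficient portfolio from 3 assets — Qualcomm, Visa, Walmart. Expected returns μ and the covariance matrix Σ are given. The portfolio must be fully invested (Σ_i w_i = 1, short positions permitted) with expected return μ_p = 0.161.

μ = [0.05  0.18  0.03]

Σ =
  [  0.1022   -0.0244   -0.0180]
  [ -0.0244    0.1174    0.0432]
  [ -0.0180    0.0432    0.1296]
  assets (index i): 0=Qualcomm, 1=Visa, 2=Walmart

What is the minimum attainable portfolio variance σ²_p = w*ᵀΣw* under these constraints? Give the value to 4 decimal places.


0.0723

g=Σ⁻¹μ = [0.8768  1.8071  -0.2491]
h=Σ⁻¹𝟙 = [13.0479  8.8034  6.5938]
a=μᵀg=0.361648  b=𝟙ᵀg=2.434813  c=𝟙ᵀh=28.445017  D=ac−b²=4.358779
λ₁=(c·0.161−b)/D = (28.445017·0.161−2.434813)/4.358779 = 0.492072
λ₂=(a−b·0.161)/D = (0.361648−2.434813·0.161)/4.358779 = -0.006964
w* = 0.492072·g + -0.006964·h:
  w_0 = 0.492072·0.8768 + -0.006964·13.0479 = 0.3406  (Qualcomm)
  w_1 = 0.492072·1.8071 + -0.006964·8.8034 = 0.8279  (Visa)
  w_2 = 0.492072·-0.2491 + -0.006964·6.5938 = -0.1685  (Walmart)
Σw_i=1.0000  μᵀw=0.1610
σ²=wᵀΣw=λ₁·μ_p+λ₂ = 0.492072·0.161 + -0.006964 = 0.072259 ≈ 0.0723


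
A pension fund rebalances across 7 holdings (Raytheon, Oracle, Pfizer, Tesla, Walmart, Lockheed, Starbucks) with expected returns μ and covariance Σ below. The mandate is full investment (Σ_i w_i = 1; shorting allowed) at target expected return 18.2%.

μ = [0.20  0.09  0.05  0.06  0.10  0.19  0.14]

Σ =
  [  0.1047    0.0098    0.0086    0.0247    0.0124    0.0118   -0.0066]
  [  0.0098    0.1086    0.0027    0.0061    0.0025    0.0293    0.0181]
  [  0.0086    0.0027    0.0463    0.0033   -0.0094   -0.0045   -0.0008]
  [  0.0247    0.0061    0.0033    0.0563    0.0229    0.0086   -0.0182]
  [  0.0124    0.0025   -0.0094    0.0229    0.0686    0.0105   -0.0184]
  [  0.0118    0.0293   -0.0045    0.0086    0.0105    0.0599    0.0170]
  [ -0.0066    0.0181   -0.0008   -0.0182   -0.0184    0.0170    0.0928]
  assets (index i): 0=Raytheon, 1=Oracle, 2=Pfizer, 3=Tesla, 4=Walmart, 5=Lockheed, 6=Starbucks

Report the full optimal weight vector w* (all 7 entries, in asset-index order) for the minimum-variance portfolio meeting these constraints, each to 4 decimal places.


g=Σ⁻¹μ = [1.4972  -0.2793  1.3869  -0.1256  1.4543  2.4565  1.4952]
h=Σ⁻¹𝟙 = [2.6098  2.7247  24.4087  11.8719  16.1093  7.9808  14.7009]
a=μᵀg=1.157626  b=𝟙ᵀg=7.885333  c=𝟙ᵀh=80.406091  D=ac−b²=30.901732
λ₁=(c·0.182−b)/D = (80.406091·0.182−7.885333)/30.901732 = 0.218388
λ₂=(a−b·0.182)/D = (1.157626−7.885333·0.182)/30.901732 = -0.008980
w* = 0.218388·g + -0.008980·h:
  w_0 = 0.218388·1.4972 + -0.008980·2.6098 = 0.3035  (Raytheon)
  w_1 = 0.218388·-0.2793 + -0.008980·2.7247 = -0.0855  (Oracle)
  w_2 = 0.218388·1.3869 + -0.008980·24.4087 = 0.0837  (Pfizer)
  w_3 = 0.218388·-0.1256 + -0.008980·11.8719 = -0.1340  (Tesla)
  w_4 = 0.218388·1.4543 + -0.008980·16.1093 = 0.1729  (Walmart)
  w_5 = 0.218388·2.4565 + -0.008980·7.9808 = 0.4648  (Lockheed)
  w_6 = 0.218388·1.4952 + -0.008980·14.7009 = 0.1945  (Starbucks)
Σw_i=1.0000  μᵀw=0.1820
σ²=wᵀΣw=λ₁·μ_p+λ₂ = 0.218388·0.182 + -0.008980 = 0.030766 ≈ 0.0308

0.3035  -0.0855  0.0837  -0.1340  0.1729  0.4648  0.1945


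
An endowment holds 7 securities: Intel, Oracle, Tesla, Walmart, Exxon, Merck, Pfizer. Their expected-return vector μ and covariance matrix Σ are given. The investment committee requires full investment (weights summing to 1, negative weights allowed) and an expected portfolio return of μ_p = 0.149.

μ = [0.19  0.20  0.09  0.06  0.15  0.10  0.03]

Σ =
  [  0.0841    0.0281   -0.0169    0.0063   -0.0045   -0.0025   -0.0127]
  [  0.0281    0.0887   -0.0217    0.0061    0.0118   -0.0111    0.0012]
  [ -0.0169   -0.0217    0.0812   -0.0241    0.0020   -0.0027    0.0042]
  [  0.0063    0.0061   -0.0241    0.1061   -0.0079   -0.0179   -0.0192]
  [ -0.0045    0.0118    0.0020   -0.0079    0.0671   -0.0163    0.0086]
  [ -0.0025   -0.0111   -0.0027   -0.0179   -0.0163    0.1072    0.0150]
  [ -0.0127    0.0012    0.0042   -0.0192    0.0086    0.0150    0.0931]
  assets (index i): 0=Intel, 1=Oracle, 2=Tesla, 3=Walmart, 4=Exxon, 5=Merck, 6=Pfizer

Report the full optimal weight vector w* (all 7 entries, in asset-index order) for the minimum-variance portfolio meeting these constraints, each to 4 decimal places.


g=Σ⁻¹μ = [2.2333  1.9492  2.5058  1.4365  2.5521  1.8425  0.2524]
h=Σ⁻¹𝟙 = [14.8199  10.3928  23.3996  19.3100  18.0061  15.7120  11.3607]
a=μᵀg=1.700518  b=𝟙ᵀg=12.771820  c=𝟙ᵀh=113.000937  D=ac−b²=29.040685
λ₁=(c·0.149−b)/D = (113.000937·0.149−12.771820)/29.040685 = 0.139987
λ₂=(a−b·0.149)/D = (1.700518−12.771820·0.149)/29.040685 = -0.006972
w* = 0.139987·g + -0.006972·h:
  w_0 = 0.139987·2.2333 + -0.006972·14.8199 = 0.2093  (Intel)
  w_1 = 0.139987·1.9492 + -0.006972·10.3928 = 0.2004  (Oracle)
  w_2 = 0.139987·2.5058 + -0.006972·23.3996 = 0.1876  (Tesla)
  w_3 = 0.139987·1.4365 + -0.006972·19.3100 = 0.0665  (Walmart)
  w_4 = 0.139987·2.5521 + -0.006972·18.0061 = 0.2317  (Exxon)
  w_5 = 0.139987·1.8425 + -0.006972·15.7120 = 0.1484  (Merck)
  w_6 = 0.139987·0.2524 + -0.006972·11.3607 = -0.0439  (Pfizer)
Σw_i=1.0000  μᵀw=0.1490
σ²=wᵀΣw=λ₁·μ_p+λ₂ = 0.139987·0.149 + -0.006972 = 0.013886 ≈ 0.0139

0.2093  0.2004  0.1876  0.0665  0.2317  0.1484  -0.0439


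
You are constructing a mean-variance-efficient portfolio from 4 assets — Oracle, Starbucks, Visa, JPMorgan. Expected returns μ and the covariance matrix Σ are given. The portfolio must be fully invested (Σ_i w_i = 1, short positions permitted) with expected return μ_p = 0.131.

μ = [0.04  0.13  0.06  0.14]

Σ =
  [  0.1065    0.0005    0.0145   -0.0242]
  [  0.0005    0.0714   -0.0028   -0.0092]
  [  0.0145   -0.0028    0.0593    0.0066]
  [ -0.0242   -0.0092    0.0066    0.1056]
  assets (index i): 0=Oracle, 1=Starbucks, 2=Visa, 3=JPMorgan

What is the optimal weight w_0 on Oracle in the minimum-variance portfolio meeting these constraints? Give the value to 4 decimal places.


0.0276

p=Σ⁻¹μ = [0.6233  2.0529  0.7784  1.5988]
q=Σ⁻¹𝟙 = [10.2522  16.0652  13.7394  12.3601]
a=μᵀp=0.562341  b=𝟙ᵀp=5.053343  c=𝟙ᵀq=52.416934  D=ac−b²=3.939926
λ₁=(c·0.131−b)/D = (52.416934·0.131−5.053343)/3.939926 = 0.460231
λ₂=(a−b·0.131)/D = (0.562341−5.053343·0.131)/3.939926 = -0.025292
w* = 0.460231·p + -0.025292·q:
  w_0 = 0.460231·0.6233 + -0.025292·10.2522 = 0.0276  (Oracle)
  w_1 = 0.460231·2.0529 + -0.025292·16.0652 = 0.5385  (Starbucks)
  w_2 = 0.460231·0.7784 + -0.025292·13.7394 = 0.0107  (Visa)
  w_3 = 0.460231·1.5988 + -0.025292·12.3601 = 0.4232  (JPMorgan)
Σw_i=1.0000  μᵀw=0.1310
σ²=wᵀΣw=λ₁·μ_p+λ₂ = 0.460231·0.131 + -0.025292 = 0.034999 ≈ 0.0350


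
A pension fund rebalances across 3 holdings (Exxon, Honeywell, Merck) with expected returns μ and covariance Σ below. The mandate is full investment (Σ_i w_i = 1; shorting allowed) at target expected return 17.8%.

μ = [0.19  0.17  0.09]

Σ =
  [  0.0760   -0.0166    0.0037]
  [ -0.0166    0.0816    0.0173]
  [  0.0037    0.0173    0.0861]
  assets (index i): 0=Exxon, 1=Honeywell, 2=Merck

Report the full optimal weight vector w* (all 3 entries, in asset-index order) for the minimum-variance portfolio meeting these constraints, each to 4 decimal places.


0.5222  0.4473  0.0305

u=Σ⁻¹μ = [3.0540  2.6225  0.3871]
v=Σ⁻¹𝟙 = [15.7578  13.7265  8.1792]
a=μᵀu=1.060926  b=𝟙ᵀu=6.063619  c=𝟙ᵀv=37.663510  D=ac−b²=3.190707
λ₁=(c·0.178−b)/D = (37.663510·0.178−6.063619)/3.190707 = 0.200735
λ₂=(a−b·0.178)/D = (1.060926−6.063619·0.178)/3.190707 = -0.005766
w* = 0.200735·u + -0.005766·v:
  w_0 = 0.200735·3.0540 + -0.005766·15.7578 = 0.5222  (Exxon)
  w_1 = 0.200735·2.6225 + -0.005766·13.7265 = 0.4473  (Honeywell)
  w_2 = 0.200735·0.3871 + -0.005766·8.1792 = 0.0305  (Merck)
Σw_i=1.0000  μᵀw=0.1780
σ²=wᵀΣw=λ₁·μ_p+λ₂ = 0.200735·0.178 + -0.005766 = 0.029964 ≈ 0.0300


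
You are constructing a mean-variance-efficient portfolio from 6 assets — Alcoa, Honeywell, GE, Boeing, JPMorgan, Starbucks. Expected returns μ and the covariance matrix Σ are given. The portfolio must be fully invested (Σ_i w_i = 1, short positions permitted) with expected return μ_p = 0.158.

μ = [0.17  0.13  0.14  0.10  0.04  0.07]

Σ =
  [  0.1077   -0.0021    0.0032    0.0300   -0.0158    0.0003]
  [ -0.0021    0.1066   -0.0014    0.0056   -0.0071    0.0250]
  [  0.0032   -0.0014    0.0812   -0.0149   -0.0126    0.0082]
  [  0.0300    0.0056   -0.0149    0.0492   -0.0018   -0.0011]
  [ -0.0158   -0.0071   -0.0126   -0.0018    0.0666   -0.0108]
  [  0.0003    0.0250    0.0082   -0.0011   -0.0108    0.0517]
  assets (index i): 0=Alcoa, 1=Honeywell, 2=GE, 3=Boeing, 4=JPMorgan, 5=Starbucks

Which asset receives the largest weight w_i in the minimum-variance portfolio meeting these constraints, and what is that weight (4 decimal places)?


GE (0.4163)

x=Σ⁻¹μ = [1.2394  1.0809  2.2075  1.9005  1.6171  0.8522]
y=Σ⁻¹𝟙 = [5.9867  5.6370  18.1849  22.8565  24.2147  19.2422]
a=μᵀx=0.974662  b=𝟙ᵀx=8.897636  c=𝟙ᵀy=96.122097  D=ac−b²=14.518626
λ₁=(c·0.158−b)/D = (96.122097·0.158−8.897636)/14.518626 = 0.433213
λ₂=(a−b·0.158)/D = (0.974662−8.897636·0.158)/14.518626 = -0.029697
w* = 0.433213·x + -0.029697·y:
  w_0 = 0.433213·1.2394 + -0.029697·5.9867 = 0.3591  (Alcoa)
  w_1 = 0.433213·1.0809 + -0.029697·5.6370 = 0.3009  (Honeywell)
  w_2 = 0.433213·2.2075 + -0.029697·18.1849 = 0.4163  (GE)
  w_3 = 0.433213·1.9005 + -0.029697·22.8565 = 0.1445  (Boeing)
  w_4 = 0.433213·1.6171 + -0.029697·24.2147 = -0.0186  (JPMorgan)
  w_5 = 0.433213·0.8522 + -0.029697·19.2422 = -0.2023  (Starbucks)
Σw_i=1.0000  μᵀw=0.1580
σ²=wᵀΣw=λ₁·μ_p+λ₂ = 0.433213·0.158 + -0.029697 = 0.038750 ≈ 0.0388


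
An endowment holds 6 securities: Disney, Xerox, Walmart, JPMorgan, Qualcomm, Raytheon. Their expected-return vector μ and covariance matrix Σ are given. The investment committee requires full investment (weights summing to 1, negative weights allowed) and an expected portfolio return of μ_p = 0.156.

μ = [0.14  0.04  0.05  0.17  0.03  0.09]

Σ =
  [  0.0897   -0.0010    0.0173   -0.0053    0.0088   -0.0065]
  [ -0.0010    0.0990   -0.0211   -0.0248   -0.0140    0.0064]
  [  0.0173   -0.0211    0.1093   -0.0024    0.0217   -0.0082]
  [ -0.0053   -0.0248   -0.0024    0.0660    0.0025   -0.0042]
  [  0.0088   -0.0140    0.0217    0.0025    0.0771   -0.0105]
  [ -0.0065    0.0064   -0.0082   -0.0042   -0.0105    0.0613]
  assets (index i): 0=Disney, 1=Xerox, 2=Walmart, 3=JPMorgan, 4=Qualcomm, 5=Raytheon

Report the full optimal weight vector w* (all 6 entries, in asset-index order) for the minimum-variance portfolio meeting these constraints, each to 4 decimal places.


g=Σ⁻¹μ = [1.7598  1.3147  0.5651  3.3363  0.4176  1.8932]
h=Σ⁻¹𝟙 = [10.9134  19.2163  10.3920  24.4182  14.3553  20.9862]
a=μᵀg=1.077297  b=𝟙ᵀg=9.286644  c=𝟙ᵀh=100.281461  D=ac−b²=21.791185
λ₁=(c·0.156−b)/D = (100.281461·0.156−9.286644)/21.791185 = 0.291736
λ₂=(a−b·0.156)/D = (1.077297−9.286644·0.156)/21.791185 = -0.017044
w* = 0.291736·g + -0.017044·h:
  w_0 = 0.291736·1.7598 + -0.017044·10.9134 = 0.3274  (Disney)
  w_1 = 0.291736·1.3147 + -0.017044·19.2163 = 0.0560  (Xerox)
  w_2 = 0.291736·0.5651 + -0.017044·10.3920 = -0.0123  (Walmart)
  w_3 = 0.291736·3.3363 + -0.017044·24.4182 = 0.5571  (JPMorgan)
  w_4 = 0.291736·0.4176 + -0.017044·14.3553 = -0.1229  (Qualcomm)
  w_5 = 0.291736·1.8932 + -0.017044·20.9862 = 0.1946  (Raytheon)
Σw_i=1.0000  μᵀw=0.1560
σ²=wᵀΣw=λ₁·μ_p+λ₂ = 0.291736·0.156 + -0.017044 = 0.028466 ≈ 0.0285

0.3274  0.0560  -0.0123  0.5571  -0.1229  0.1946


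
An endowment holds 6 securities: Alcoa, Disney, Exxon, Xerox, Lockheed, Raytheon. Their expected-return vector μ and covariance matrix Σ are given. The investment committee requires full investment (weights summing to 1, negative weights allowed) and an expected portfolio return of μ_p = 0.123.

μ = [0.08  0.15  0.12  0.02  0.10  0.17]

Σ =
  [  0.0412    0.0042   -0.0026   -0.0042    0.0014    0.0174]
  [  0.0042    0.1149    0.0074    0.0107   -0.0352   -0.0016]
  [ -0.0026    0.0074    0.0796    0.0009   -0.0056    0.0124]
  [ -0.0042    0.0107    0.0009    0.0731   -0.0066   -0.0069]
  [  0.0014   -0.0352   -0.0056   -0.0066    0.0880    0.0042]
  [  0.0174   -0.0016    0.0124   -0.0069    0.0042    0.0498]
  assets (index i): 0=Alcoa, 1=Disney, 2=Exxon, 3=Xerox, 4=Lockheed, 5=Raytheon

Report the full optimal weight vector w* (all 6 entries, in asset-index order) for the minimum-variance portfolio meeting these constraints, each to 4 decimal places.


0.1082  0.1868  0.1230  0.0864  0.2059  0.2897

u=Σ⁻¹μ = [0.5779  1.7645  1.0273  0.4742  1.7942  2.9270]
v=Σ⁻¹𝟙 = [20.1091  11.0906  11.4341  15.6596  16.8421  11.3128]
a=μᵀu=1.120669  b=𝟙ᵀu=8.565004  c=𝟙ᵀv=86.448416  D=ac−b²=23.520781
λ₁=(c·0.123−b)/D = (86.448416·0.123−8.565004)/23.520781 = 0.087929
λ₂=(a−b·0.123)/D = (1.120669−8.565004·0.123)/23.520781 = 0.002856
w* = 0.087929·u + 0.002856·v:
  w_0 = 0.087929·0.5779 + 0.002856·20.1091 = 0.1082  (Alcoa)
  w_1 = 0.087929·1.7645 + 0.002856·11.0906 = 0.1868  (Disney)
  w_2 = 0.087929·1.0273 + 0.002856·11.4341 = 0.1230  (Exxon)
  w_3 = 0.087929·0.4742 + 0.002856·15.6596 = 0.0864  (Xerox)
  w_4 = 0.087929·1.7942 + 0.002856·16.8421 = 0.2059  (Lockheed)
  w_5 = 0.087929·2.9270 + 0.002856·11.3128 = 0.2897  (Raytheon)
Σw_i=1.0000  μᵀw=0.1230
σ²=wᵀΣw=λ₁·μ_p+λ₂ = 0.087929·0.123 + 0.002856 = 0.013671 ≈ 0.0137


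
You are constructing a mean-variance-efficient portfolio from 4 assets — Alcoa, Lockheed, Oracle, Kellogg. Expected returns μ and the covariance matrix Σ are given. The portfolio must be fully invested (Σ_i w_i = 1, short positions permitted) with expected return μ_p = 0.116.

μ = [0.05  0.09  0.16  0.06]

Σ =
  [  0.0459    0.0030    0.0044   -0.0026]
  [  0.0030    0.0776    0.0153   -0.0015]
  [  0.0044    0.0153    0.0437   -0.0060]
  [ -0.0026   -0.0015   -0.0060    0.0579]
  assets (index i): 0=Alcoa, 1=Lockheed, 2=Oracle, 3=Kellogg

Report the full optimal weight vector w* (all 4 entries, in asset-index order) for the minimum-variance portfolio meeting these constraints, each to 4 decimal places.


0.1388  0.0739  0.5517  0.2357

x=Σ⁻¹μ = [0.7954  0.4422  3.6268  1.4593]
y=Σ⁻¹𝟙 = [20.4161  8.4125  20.7040  20.5514]
a=μᵀx=0.747409  b=𝟙ᵀx=6.323656  c=𝟙ᵀy=70.083972  D=ac−b²=12.392765
λ₁=(c·0.116−b)/D = (70.083972·0.116−6.323656)/12.392765 = 0.145737
λ₂=(a−b·0.116)/D = (0.747409−6.323656·0.116)/12.392765 = 0.001119
w* = 0.145737·x + 0.001119·y:
  w_0 = 0.145737·0.7954 + 0.001119·20.4161 = 0.1388  (Alcoa)
  w_1 = 0.145737·0.4422 + 0.001119·8.4125 = 0.0739  (Lockheed)
  w_2 = 0.145737·3.6268 + 0.001119·20.7040 = 0.5517  (Oracle)
  w_3 = 0.145737·1.4593 + 0.001119·20.5514 = 0.2357  (Kellogg)
Σw_i=1.0000  μᵀw=0.1160
σ²=wᵀΣw=λ₁·μ_p+λ₂ = 0.145737·0.116 + 0.001119 = 0.018024 ≈ 0.0180


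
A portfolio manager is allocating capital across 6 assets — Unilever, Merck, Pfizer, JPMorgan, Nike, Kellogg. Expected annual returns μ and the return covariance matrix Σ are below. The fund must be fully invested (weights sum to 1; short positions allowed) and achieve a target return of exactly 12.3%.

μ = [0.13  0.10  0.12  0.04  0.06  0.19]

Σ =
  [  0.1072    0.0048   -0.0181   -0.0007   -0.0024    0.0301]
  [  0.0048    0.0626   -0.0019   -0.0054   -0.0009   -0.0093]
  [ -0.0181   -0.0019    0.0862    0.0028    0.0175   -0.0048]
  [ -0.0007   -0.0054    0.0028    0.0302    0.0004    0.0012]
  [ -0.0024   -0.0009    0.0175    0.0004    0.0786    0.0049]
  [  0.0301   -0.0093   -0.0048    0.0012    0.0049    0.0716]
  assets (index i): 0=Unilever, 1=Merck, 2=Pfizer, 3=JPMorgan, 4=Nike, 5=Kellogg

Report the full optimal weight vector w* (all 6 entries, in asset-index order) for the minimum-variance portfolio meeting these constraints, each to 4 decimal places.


p=Σ⁻¹μ = [0.6412  2.1324  1.6237  1.4582  0.2684  2.7271]
q=Σ⁻¹𝟙 = [7.0072  20.9283  11.1560  35.3287  9.6877  13.2319]
a=μᵀp=1.084018  b=𝟙ᵀp=8.850958  c=𝟙ᵀq=97.339858  D=ac−b²=27.178709
λ₁=(c·0.123−b)/D = (97.339858·0.123−8.850958)/27.178709 = 0.114864
λ₂=(a−b·0.123)/D = (1.084018−8.850958·0.123)/27.178709 = -0.000171
w* = 0.114864·p + -0.000171·q:
  w_0 = 0.114864·0.6412 + -0.000171·7.0072 = 0.0724  (Unilever)
  w_1 = 0.114864·2.1324 + -0.000171·20.9283 = 0.2413  (Merck)
  w_2 = 0.114864·1.6237 + -0.000171·11.1560 = 0.1846  (Pfizer)
  w_3 = 0.114864·1.4582 + -0.000171·35.3287 = 0.1614  (JPMorgan)
  w_4 = 0.114864·0.2684 + -0.000171·9.6877 = 0.0292  (Nike)
  w_5 = 0.114864·2.7271 + -0.000171·13.2319 = 0.3110  (Kellogg)
Σw_i=1.0000  μᵀw=0.1230
σ²=wᵀΣw=λ₁·μ_p+λ₂ = 0.114864·0.123 + -0.000171 = 0.013957 ≈ 0.0140

0.0724  0.2413  0.1846  0.1614  0.0292  0.3110


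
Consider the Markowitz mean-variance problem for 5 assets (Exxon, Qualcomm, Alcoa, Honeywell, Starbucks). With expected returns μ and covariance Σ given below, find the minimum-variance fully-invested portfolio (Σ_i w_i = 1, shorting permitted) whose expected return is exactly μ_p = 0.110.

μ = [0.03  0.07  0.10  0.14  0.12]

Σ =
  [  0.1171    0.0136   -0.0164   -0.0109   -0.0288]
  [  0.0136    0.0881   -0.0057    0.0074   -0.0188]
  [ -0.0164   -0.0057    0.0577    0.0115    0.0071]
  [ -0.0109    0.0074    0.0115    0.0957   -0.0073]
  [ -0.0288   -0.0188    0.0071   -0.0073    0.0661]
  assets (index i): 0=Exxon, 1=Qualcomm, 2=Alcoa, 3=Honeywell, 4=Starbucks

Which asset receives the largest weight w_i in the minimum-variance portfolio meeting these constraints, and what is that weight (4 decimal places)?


g=Σ⁻¹μ = [1.1278  1.1555  1.5407  1.5181  2.6376]
h=Σ⁻¹𝟙 = [16.7765  14.5228  18.1574  11.0260  25.8361]
a=μᵀg=0.797827  b=𝟙ᵀg=7.979606  c=𝟙ᵀh=86.318868  D=ac−b²=5.193396
λ₁=(c·0.110−b)/D = (86.318868·0.110−7.979606)/5.193396 = 0.291807
λ₂=(a−b·0.110)/D = (0.797827−7.979606·0.110)/5.193396 = -0.015391
w* = 0.291807·g + -0.015391·h:
  w_0 = 0.291807·1.1278 + -0.015391·16.7765 = 0.0709  (Exxon)
  w_1 = 0.291807·1.1555 + -0.015391·14.5228 = 0.1137  (Qualcomm)
  w_2 = 0.291807·1.5407 + -0.015391·18.1574 = 0.1701  (Alcoa)
  w_3 = 0.291807·1.5181 + -0.015391·11.0260 = 0.2733  (Honeywell)
  w_4 = 0.291807·2.6376 + -0.015391·25.8361 = 0.3720  (Starbucks)
Σw_i=1.0000  μᵀw=0.1100
σ²=wᵀΣw=λ₁·μ_p+λ₂ = 0.291807·0.110 + -0.015391 = 0.016708 ≈ 0.0167

Starbucks (0.3720)


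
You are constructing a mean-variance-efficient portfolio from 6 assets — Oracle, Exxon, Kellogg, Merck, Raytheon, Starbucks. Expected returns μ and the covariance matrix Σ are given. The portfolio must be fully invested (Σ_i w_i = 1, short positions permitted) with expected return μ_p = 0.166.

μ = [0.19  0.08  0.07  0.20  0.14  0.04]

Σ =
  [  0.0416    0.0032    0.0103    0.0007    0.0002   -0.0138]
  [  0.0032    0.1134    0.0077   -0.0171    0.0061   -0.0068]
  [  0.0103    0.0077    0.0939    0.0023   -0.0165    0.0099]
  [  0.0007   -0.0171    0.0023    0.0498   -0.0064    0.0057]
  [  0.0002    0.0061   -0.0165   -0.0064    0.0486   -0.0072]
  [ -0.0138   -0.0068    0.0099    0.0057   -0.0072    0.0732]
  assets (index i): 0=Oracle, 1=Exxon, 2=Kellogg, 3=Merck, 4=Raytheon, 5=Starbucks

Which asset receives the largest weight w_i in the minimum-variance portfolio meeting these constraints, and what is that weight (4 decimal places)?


Oracle (0.3262)

p=Σ⁻¹μ = [4.7491  1.1215  0.5175  4.6194  3.7240  1.4825]
q=Σ⁻¹𝟙 = [26.8193  10.7566  9.1608  24.3954  28.3069  19.3622]
a=μᵀp=2.532808  b=𝟙ᵀp=16.213988  c=𝟙ᵀq=118.801217  D=ac−b²=38.007266
λ₁=(c·0.166−b)/D = (118.801217·0.166−16.213988)/38.007266 = 0.092272
λ₂=(a−b·0.166)/D = (2.532808−16.213988·0.166)/38.007266 = -0.004176
w* = 0.092272·p + -0.004176·q:
  w_0 = 0.092272·4.7491 + -0.004176·26.8193 = 0.3262  (Oracle)
  w_1 = 0.092272·1.1215 + -0.004176·10.7566 = 0.0586  (Exxon)
  w_2 = 0.092272·0.5175 + -0.004176·9.1608 = 0.0095  (Kellogg)
  w_3 = 0.092272·4.6194 + -0.004176·24.3954 = 0.3244  (Merck)
  w_4 = 0.092272·3.7240 + -0.004176·28.3069 = 0.2254  (Raytheon)
  w_5 = 0.092272·1.4825 + -0.004176·19.3622 = 0.0559  (Starbucks)
Σw_i=1.0000  μᵀw=0.1660
σ²=wᵀΣw=λ₁·μ_p+λ₂ = 0.092272·0.166 + -0.004176 = 0.011141 ≈ 0.0111


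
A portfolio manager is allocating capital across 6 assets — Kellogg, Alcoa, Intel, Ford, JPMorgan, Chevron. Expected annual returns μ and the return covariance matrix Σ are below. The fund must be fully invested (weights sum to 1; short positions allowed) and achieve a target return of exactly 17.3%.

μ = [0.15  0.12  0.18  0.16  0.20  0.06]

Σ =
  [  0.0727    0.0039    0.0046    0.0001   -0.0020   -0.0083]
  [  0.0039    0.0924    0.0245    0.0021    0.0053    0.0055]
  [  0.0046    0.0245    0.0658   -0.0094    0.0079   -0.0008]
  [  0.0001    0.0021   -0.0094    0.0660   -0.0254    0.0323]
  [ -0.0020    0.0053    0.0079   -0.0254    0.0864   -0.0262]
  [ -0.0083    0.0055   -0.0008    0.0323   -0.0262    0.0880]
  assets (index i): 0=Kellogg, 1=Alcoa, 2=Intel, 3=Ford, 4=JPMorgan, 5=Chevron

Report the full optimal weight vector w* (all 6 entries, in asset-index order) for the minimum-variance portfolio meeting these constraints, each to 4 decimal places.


g=Σ⁻¹μ = [2.0256  0.1941  2.6734  3.8669  3.3858  0.4738]
h=Σ⁻¹𝟙 = [14.5112  4.5495  12.9659  18.6824  19.4222  11.4911]
a=μᵀg=2.132637  b=𝟙ᵀg=12.619571  c=𝟙ᵀh=81.622265  D=ac−b²=14.817084
λ₁=(c·0.173−b)/D = (81.622265·0.173−12.619571)/14.817084 = 0.101307
λ₂=(a−b·0.173)/D = (2.132637−12.619571·0.173)/14.817084 = -0.003412
w* = 0.101307·g + -0.003412·h:
  w_0 = 0.101307·2.0256 + -0.003412·14.5112 = 0.1557  (Kellogg)
  w_1 = 0.101307·0.1941 + -0.003412·4.5495 = 0.0041  (Alcoa)
  w_2 = 0.101307·2.6734 + -0.003412·12.9659 = 0.2266  (Intel)
  w_3 = 0.101307·3.8669 + -0.003412·18.6824 = 0.3280  (Ford)
  w_4 = 0.101307·3.3858 + -0.003412·19.4222 = 0.2768  (JPMorgan)
  w_5 = 0.101307·0.4738 + -0.003412·11.4911 = 0.0088  (Chevron)
Σw_i=1.0000  μᵀw=0.1730
σ²=wᵀΣw=λ₁·μ_p+λ₂ = 0.101307·0.173 + -0.003412 = 0.014115 ≈ 0.0141

0.1557  0.0041  0.2266  0.3280  0.2768  0.0088


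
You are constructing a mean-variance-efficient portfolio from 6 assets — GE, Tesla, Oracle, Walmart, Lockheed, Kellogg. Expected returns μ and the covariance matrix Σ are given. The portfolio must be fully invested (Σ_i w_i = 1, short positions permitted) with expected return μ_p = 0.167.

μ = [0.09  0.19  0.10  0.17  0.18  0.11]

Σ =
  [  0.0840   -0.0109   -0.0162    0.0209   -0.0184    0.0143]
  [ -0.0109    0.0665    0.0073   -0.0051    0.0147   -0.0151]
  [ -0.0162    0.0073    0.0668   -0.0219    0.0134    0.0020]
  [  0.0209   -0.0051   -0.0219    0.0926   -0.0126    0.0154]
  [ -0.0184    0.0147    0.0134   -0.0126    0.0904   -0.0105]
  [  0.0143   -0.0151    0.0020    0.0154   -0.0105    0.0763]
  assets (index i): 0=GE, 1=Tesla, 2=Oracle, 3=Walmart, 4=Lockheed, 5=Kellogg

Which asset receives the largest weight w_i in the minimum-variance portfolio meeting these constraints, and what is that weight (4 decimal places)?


u=Σ⁻¹μ = [1.4488  2.9722  1.7617  2.1033  2.0165  1.5652]
v=Σ⁻¹𝟙 = [15.0215  16.6193  18.0357  12.1609  11.8655  12.2855]
a=μᵀu=1.763983  b=𝟙ᵀu=11.867710  c=𝟙ᵀv=85.988336  D=ac−b²=10.839435
λ₁=(c·0.167−b)/D = (85.988336·0.167−11.867710)/10.839435 = 0.229933
λ₂=(a−b·0.167)/D = (1.763983−11.867710·0.167)/10.839435 = -0.020105
w* = 0.229933·u + -0.020105·v:
  w_0 = 0.229933·1.4488 + -0.020105·15.0215 = 0.0311  (GE)
  w_1 = 0.229933·2.9722 + -0.020105·16.6193 = 0.3493  (Tesla)
  w_2 = 0.229933·1.7617 + -0.020105·18.0357 = 0.0425  (Oracle)
  w_3 = 0.229933·2.1033 + -0.020105·12.1609 = 0.2391  (Walmart)
  w_4 = 0.229933·2.0165 + -0.020105·11.8655 = 0.2251  (Lockheed)
  w_5 = 0.229933·1.5652 + -0.020105·12.2855 = 0.1129  (Kellogg)
Σw_i=1.0000  μᵀw=0.1670
σ²=wᵀΣw=λ₁·μ_p+λ₂ = 0.229933·0.167 + -0.020105 = 0.018294 ≈ 0.0183

Tesla (0.3493)


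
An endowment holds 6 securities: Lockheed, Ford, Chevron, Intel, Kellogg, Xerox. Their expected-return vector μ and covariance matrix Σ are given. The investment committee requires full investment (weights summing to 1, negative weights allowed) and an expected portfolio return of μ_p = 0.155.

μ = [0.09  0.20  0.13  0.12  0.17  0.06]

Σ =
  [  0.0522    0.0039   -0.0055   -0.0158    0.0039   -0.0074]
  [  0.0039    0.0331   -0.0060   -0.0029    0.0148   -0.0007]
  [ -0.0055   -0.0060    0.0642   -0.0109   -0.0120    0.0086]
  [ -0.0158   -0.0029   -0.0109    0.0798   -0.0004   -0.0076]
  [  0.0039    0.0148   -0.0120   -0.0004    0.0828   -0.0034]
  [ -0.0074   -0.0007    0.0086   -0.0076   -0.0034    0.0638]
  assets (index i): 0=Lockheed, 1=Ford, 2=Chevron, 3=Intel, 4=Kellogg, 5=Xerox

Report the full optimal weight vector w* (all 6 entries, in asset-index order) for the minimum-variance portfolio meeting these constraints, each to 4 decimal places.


0.1078  0.4209  0.2038  0.1508  0.0865  0.0300

u=Σ⁻¹μ = [2.5573  5.9935  3.3785  2.8163  1.4163  1.2584]
v=Σ⁻¹𝟙 = [28.9788  29.3216  24.1996  24.5513  9.8997  19.5470]
a=μᵀu=2.522290  b=𝟙ᵀu=17.420291  c=𝟙ᵀv=136.498024  D=ac−b²=40.821062
λ₁=(c·0.155−b)/D = (136.498024·0.155−17.420291)/40.821062 = 0.091544
λ₂=(a−b·0.155)/D = (2.522290−17.420291·0.155)/40.821062 = -0.004357
w* = 0.091544·u + -0.004357·v:
  w_0 = 0.091544·2.5573 + -0.004357·28.9788 = 0.1078  (Lockheed)
  w_1 = 0.091544·5.9935 + -0.004357·29.3216 = 0.4209  (Ford)
  w_2 = 0.091544·3.3785 + -0.004357·24.1996 = 0.2038  (Chevron)
  w_3 = 0.091544·2.8163 + -0.004357·24.5513 = 0.1508  (Intel)
  w_4 = 0.091544·1.4163 + -0.004357·9.8997 = 0.0865  (Kellogg)
  w_5 = 0.091544·1.2584 + -0.004357·19.5470 = 0.0300  (Xerox)
Σw_i=1.0000  μᵀw=0.1550
σ²=wᵀΣw=λ₁·μ_p+λ₂ = 0.091544·0.155 + -0.004357 = 0.009832 ≈ 0.0098


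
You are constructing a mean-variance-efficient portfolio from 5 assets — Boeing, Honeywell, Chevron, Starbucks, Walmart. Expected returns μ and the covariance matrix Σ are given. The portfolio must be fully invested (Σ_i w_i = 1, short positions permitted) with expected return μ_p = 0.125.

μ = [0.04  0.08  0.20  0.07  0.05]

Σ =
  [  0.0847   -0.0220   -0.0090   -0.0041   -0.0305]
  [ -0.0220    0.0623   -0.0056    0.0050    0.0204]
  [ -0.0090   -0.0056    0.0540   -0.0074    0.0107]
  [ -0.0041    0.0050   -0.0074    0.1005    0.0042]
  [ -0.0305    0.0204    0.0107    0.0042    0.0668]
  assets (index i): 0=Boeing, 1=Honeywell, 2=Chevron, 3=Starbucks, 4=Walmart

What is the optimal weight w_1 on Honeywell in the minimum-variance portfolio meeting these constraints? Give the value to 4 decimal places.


u=Σ⁻¹μ = [1.5479  2.1210  4.3030  0.9686  0.0574]
v=Σ⁻¹𝟙 = [26.0939  21.2660  23.4228  11.0151  15.9454]
a=μᵀu=1.162869  b=𝟙ᵀu=8.997917  c=𝟙ᵀv=97.743110  D=ac−b²=32.699947
λ₁=(c·0.125−b)/D = (97.743110·0.125−8.997917)/32.699947 = 0.098470
λ₂=(a−b·0.125)/D = (1.162869−8.997917·0.125)/32.699947 = 0.001166
w* = 0.098470·u + 0.001166·v:
  w_0 = 0.098470·1.5479 + 0.001166·26.0939 = 0.1829  (Boeing)
  w_1 = 0.098470·2.1210 + 0.001166·21.2660 = 0.2337  (Honeywell)
  w_2 = 0.098470·4.3030 + 0.001166·23.4228 = 0.4510  (Chevron)
  w_3 = 0.098470·0.9686 + 0.001166·11.0151 = 0.1082  (Starbucks)
  w_4 = 0.098470·0.0574 + 0.001166·15.9454 = 0.0242  (Walmart)
Σw_i=1.0000  μᵀw=0.1250
σ²=wᵀΣw=λ₁·μ_p+λ₂ = 0.098470·0.125 + 0.001166 = 0.013475 ≈ 0.0135

0.2337


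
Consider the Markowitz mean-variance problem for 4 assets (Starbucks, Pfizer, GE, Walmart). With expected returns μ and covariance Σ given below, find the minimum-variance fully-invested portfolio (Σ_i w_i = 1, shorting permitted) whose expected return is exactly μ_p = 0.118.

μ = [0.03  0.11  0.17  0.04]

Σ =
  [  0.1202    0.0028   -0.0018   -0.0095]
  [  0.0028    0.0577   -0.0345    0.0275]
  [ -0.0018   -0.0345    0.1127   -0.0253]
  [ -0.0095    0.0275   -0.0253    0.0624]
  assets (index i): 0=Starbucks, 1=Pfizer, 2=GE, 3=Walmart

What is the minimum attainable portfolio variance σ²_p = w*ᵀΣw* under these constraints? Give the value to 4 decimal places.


0.0174

u=Σ⁻¹μ = [0.2319  3.3160  2.5864  0.2636]
v=Σ⁻¹𝟙 = [9.3957  20.5201  18.9151  16.0818]
a=μᵀu=0.821950  b=𝟙ᵀu=6.397919  c=𝟙ᵀv=64.912765  D=ac−b²=12.421682
λ₁=(c·0.118−b)/D = (64.912765·0.118−6.397919)/12.421682 = 0.101579
λ₂=(a−b·0.118)/D = (0.821950−6.397919·0.118)/12.421682 = 0.005393
w* = 0.101579·u + 0.005393·v:
  w_0 = 0.101579·0.2319 + 0.005393·9.3957 = 0.0742  (Starbucks)
  w_1 = 0.101579·3.3160 + 0.005393·20.5201 = 0.4475  (Pfizer)
  w_2 = 0.101579·2.5864 + 0.005393·18.9151 = 0.3647  (GE)
  w_3 = 0.101579·0.2636 + 0.005393·16.0818 = 0.1135  (Walmart)
Σw_i=1.0000  μᵀw=0.1180
σ²=wᵀΣw=λ₁·μ_p+λ₂ = 0.101579·0.118 + 0.005393 = 0.017380 ≈ 0.0174


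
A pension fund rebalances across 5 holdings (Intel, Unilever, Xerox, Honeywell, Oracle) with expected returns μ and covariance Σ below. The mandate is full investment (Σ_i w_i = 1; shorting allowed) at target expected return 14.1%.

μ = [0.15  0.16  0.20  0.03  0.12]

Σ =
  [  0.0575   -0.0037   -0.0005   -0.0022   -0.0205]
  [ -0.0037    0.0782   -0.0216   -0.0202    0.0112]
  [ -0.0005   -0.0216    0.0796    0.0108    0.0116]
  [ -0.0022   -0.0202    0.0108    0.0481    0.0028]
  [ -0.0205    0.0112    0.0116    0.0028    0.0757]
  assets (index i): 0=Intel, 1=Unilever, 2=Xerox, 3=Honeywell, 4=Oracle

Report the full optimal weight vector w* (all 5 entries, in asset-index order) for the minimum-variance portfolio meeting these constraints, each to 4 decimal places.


0.2671  0.2455  0.2100  0.1515  0.1259

p=Σ⁻¹μ = [3.4393  3.1605  2.9842  1.3485  1.5418]
q=Σ⁻¹𝟙 = [24.8568  22.8430  13.1797  27.7740  13.5148]
a=μᵀp=1.843887  b=𝟙ᵀp=12.474337  c=𝟙ᵀq=102.168329  D=ac−b²=32.777780
λ₁=(c·0.141−b)/D = (102.168329·0.141−12.474337)/32.777780 = 0.058924
λ₂=(a−b·0.141)/D = (1.843887−12.474337·0.141)/32.777780 = 0.002593
w* = 0.058924·p + 0.002593·q:
  w_0 = 0.058924·3.4393 + 0.002593·24.8568 = 0.2671  (Intel)
  w_1 = 0.058924·3.1605 + 0.002593·22.8430 = 0.2455  (Unilever)
  w_2 = 0.058924·2.9842 + 0.002593·13.1797 = 0.2100  (Xerox)
  w_3 = 0.058924·1.3485 + 0.002593·27.7740 = 0.1515  (Honeywell)
  w_4 = 0.058924·1.5418 + 0.002593·13.5148 = 0.1259  (Oracle)
Σw_i=1.0000  μᵀw=0.1410
σ²=wᵀΣw=λ₁·μ_p+λ₂ = 0.058924·0.141 + 0.002593 = 0.010902 ≈ 0.0109


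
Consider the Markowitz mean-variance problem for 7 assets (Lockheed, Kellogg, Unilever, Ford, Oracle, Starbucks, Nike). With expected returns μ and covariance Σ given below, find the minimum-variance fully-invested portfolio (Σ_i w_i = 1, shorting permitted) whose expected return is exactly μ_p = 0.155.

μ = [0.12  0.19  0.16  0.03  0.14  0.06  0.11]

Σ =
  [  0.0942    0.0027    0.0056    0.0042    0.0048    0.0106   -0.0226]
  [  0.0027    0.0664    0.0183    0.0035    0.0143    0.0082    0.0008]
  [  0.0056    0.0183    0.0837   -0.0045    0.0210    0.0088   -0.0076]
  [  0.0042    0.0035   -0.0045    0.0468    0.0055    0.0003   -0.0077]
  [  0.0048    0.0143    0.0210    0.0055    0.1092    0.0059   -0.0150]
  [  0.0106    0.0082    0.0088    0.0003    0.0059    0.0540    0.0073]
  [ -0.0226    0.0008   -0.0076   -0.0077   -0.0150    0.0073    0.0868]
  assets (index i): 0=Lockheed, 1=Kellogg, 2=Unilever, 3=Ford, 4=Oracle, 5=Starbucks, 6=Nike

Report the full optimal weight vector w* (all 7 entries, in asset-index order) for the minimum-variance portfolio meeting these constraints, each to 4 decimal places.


x=Σ⁻¹μ = [1.5464  2.1884  1.3297  0.6877  0.9175  -0.1153  1.9954]
y=Σ⁻¹𝟙 = [11.5326  7.8786  9.5585  22.7226  6.4923  10.2912  17.5599]
a=μᵀx=1.175786  b=𝟙ᵀx=8.549859  c=𝟙ᵀy=86.035683  D=ac−b²=28.059428
λ₁=(c·0.155−b)/D = (86.035683·0.155−8.549859)/28.059428 = 0.170555
λ₂=(a−b·0.155)/D = (1.175786−8.549859·0.155)/28.059428 = -0.005326
w* = 0.170555·x + -0.005326·y:
  w_0 = 0.170555·1.5464 + -0.005326·11.5326 = 0.2023  (Lockheed)
  w_1 = 0.170555·2.1884 + -0.005326·7.8786 = 0.3313  (Kellogg)
  w_2 = 0.170555·1.3297 + -0.005326·9.5585 = 0.1759  (Unilever)
  w_3 = 0.170555·0.6877 + -0.005326·22.7226 = -0.0037  (Ford)
  w_4 = 0.170555·0.9175 + -0.005326·6.4923 = 0.1219  (Oracle)
  w_5 = 0.170555·-0.1153 + -0.005326·10.2912 = -0.0745  (Starbucks)
  w_6 = 0.170555·1.9954 + -0.005326·17.5599 = 0.2468  (Nike)
Σw_i=1.0000  μᵀw=0.1550
σ²=wᵀΣw=λ₁·μ_p+λ₂ = 0.170555·0.155 + -0.005326 = 0.021110 ≈ 0.0211

0.2023  0.3313  0.1759  -0.0037  0.1219  -0.0745  0.2468


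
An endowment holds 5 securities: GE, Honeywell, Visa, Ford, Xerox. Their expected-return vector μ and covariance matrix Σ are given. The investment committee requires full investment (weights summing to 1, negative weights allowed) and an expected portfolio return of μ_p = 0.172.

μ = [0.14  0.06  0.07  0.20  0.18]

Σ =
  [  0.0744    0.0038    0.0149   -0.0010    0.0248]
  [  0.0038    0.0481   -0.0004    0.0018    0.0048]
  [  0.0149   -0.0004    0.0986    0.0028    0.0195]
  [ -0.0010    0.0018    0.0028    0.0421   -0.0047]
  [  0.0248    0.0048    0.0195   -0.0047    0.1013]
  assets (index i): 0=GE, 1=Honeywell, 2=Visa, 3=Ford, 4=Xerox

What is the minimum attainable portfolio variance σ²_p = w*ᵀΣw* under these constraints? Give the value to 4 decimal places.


0.0195

u=Σ⁻¹μ = [1.3557  0.7939  0.0466  4.9274  1.6270]
v=Σ⁻¹𝟙 = [9.2686  18.5901  6.8680  23.4458  6.4874]
a=μᵀu=1.519041  b=𝟙ᵀu=8.750657  c=𝟙ᵀv=64.659860  D=ac−b²=21.646988
λ₁=(c·0.172−b)/D = (64.659860·0.172−8.750657)/21.646988 = 0.109523
λ₂=(a−b·0.172)/D = (1.519041−8.750657·0.172)/21.646988 = 0.000643
w* = 0.109523·u + 0.000643·v:
  w_0 = 0.109523·1.3557 + 0.000643·9.2686 = 0.1544  (GE)
  w_1 = 0.109523·0.7939 + 0.000643·18.5901 = 0.0989  (Honeywell)
  w_2 = 0.109523·0.0466 + 0.000643·6.8680 = 0.0095  (Visa)
  w_3 = 0.109523·4.9274 + 0.000643·23.4458 = 0.5547  (Ford)
  w_4 = 0.109523·1.6270 + 0.000643·6.4874 = 0.1824  (Xerox)
Σw_i=1.0000  μᵀw=0.1720
σ²=wᵀΣw=λ₁·μ_p+λ₂ = 0.109523·0.172 + 0.000643 = 0.019481 ≈ 0.0195


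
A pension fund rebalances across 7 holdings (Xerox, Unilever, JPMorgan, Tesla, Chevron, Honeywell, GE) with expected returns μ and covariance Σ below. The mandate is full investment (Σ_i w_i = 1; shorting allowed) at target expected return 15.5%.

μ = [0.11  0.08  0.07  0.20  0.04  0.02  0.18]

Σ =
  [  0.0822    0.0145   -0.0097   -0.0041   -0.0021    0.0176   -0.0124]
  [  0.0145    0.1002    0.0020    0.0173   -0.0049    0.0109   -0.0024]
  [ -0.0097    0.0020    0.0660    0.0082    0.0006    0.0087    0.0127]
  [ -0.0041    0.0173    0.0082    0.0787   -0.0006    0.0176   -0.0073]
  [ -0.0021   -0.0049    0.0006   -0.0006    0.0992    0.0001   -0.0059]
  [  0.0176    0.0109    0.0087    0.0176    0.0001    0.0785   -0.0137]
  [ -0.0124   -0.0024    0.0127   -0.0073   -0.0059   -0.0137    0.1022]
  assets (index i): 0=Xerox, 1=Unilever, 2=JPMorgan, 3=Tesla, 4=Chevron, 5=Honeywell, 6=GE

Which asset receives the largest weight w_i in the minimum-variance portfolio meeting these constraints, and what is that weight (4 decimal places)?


Tesla (0.3510)

g=Σ⁻¹μ = [1.9842  0.1429  0.6587  2.8685  0.5904  -0.5626  2.0871]
h=Σ⁻¹𝟙 = [13.6715  6.0174  12.2211  10.4309  11.3894  7.3029  12.4477]
a=μᵀg=1.237536  b=𝟙ᵀg=7.769126  c=𝟙ᵀh=73.480913  D=ac−b²=30.575994
λ₁=(c·0.155−b)/D = (73.480913·0.155−7.769126)/30.575994 = 0.118407
λ₂=(a−b·0.155)/D = (1.237536−7.769126·0.155)/30.575994 = 0.001090
w* = 0.118407·g + 0.001090·h:
  w_0 = 0.118407·1.9842 + 0.001090·13.6715 = 0.2498  (Xerox)
  w_1 = 0.118407·0.1429 + 0.001090·6.0174 = 0.0235  (Unilever)
  w_2 = 0.118407·0.6587 + 0.001090·12.2211 = 0.0913  (JPMorgan)
  w_3 = 0.118407·2.8685 + 0.001090·10.4309 = 0.3510  (Tesla)
  w_4 = 0.118407·0.5904 + 0.001090·11.3894 = 0.0823  (Chevron)
  w_5 = 0.118407·-0.5626 + 0.001090·7.3029 = -0.0587  (Honeywell)
  w_6 = 0.118407·2.0871 + 0.001090·12.4477 = 0.2607  (GE)
Σw_i=1.0000  μᵀw=0.1550
σ²=wᵀΣw=λ₁·μ_p+λ₂ = 0.118407·0.155 + 0.001090 = 0.019443 ≈ 0.0194


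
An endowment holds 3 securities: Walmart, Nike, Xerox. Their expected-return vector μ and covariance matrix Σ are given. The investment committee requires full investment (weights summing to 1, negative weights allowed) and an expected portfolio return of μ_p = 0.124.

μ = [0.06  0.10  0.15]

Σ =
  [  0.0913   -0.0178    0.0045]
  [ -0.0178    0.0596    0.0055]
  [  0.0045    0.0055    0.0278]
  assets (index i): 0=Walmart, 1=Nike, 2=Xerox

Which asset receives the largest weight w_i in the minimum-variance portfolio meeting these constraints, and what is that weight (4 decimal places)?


x=Σ⁻¹μ = [0.6877  1.4216  5.0031]
y=Σ⁻¹𝟙 = [12.9355  17.8413  30.3476]
a=μᵀx=0.933887  b=𝟙ᵀx=7.112397  c=𝟙ᵀy=61.124367  D=ac−b²=6.497031
λ₁=(c·0.124−b)/D = (61.124367·0.124−7.112397)/6.497031 = 0.071883
λ₂=(a−b·0.124)/D = (0.933887−7.112397·0.124)/6.497031 = 0.007996
w* = 0.071883·x + 0.007996·y:
  w_0 = 0.071883·0.6877 + 0.007996·12.9355 = 0.1529  (Walmart)
  w_1 = 0.071883·1.4216 + 0.007996·17.8413 = 0.2448  (Nike)
  w_2 = 0.071883·5.0031 + 0.007996·30.3476 = 0.6023  (Xerox)
Σw_i=1.0000  μᵀw=0.1240
σ²=wᵀΣw=λ₁·μ_p+λ₂ = 0.071883·0.124 + 0.007996 = 0.016909 ≈ 0.0169

Xerox (0.6023)


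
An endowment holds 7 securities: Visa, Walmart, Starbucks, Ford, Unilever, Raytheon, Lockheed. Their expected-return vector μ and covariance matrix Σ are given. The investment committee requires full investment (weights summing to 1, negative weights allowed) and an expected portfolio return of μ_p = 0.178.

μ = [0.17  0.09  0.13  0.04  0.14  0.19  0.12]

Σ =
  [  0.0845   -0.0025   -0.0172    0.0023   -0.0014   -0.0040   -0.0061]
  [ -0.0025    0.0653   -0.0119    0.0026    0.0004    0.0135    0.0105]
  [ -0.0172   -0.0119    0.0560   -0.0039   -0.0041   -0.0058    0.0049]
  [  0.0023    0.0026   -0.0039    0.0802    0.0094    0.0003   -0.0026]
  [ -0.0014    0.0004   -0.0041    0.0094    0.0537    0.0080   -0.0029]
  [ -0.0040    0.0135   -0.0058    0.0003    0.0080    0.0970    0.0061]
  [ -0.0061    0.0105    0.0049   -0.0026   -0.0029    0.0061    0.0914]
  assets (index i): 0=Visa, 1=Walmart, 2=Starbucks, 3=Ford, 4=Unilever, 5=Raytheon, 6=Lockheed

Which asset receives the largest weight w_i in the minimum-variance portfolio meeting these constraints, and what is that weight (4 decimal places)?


x=Σ⁻¹μ = [3.0594  1.6347  3.9161  0.2584  2.7196  1.7977  1.0930]
y=Σ⁻¹𝟙 = [19.4811  17.7956  29.8175  10.8596  18.6214  8.2869  8.9449]
a=μᵀx=2.040124  b=𝟙ᵀx=14.478948  c=𝟙ᵀy=113.807023  D=ac−b²=22.540543
λ₁=(c·0.178−b)/D = (113.807023·0.178−14.478948)/22.540543 = 0.256369
λ₂=(a−b·0.178)/D = (2.040124−14.478948·0.178)/22.540543 = -0.023829
w* = 0.256369·x + -0.023829·y:
  w_0 = 0.256369·3.0594 + -0.023829·19.4811 = 0.3201  (Visa)
  w_1 = 0.256369·1.6347 + -0.023829·17.7956 = -0.0050  (Walmart)
  w_2 = 0.256369·3.9161 + -0.023829·29.8175 = 0.2934  (Starbucks)
  w_3 = 0.256369·0.2584 + -0.023829·10.8596 = -0.1925  (Ford)
  w_4 = 0.256369·2.7196 + -0.023829·18.6214 = 0.2535  (Unilever)
  w_5 = 0.256369·1.7977 + -0.023829·8.2869 = 0.2634  (Raytheon)
  w_6 = 0.256369·1.0930 + -0.023829·8.9449 = 0.0671  (Lockheed)
Σw_i=1.0000  μᵀw=0.1780
σ²=wᵀΣw=λ₁·μ_p+λ₂ = 0.256369·0.178 + -0.023829 = 0.021804 ≈ 0.0218

Visa (0.3201)
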